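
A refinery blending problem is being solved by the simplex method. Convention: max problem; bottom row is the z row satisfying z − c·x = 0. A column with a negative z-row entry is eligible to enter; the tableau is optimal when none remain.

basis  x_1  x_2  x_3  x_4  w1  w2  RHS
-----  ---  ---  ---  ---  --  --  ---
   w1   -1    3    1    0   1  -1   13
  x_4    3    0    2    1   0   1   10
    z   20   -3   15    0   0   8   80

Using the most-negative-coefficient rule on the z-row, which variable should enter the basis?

x_2

Negative z-row entries: x_2: -3.
The most negative is -3 in column x_2, so x_2 enters.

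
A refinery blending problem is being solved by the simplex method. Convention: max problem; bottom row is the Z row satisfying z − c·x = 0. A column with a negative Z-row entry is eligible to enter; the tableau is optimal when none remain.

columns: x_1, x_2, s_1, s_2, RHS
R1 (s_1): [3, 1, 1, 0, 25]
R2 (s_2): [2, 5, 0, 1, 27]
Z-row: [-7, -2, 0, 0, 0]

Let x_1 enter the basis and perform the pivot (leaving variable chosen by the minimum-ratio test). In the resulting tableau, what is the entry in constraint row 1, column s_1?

1/3

Ratio test on column x_1 — row 1: 25/3 = 25/3; row 2: 27/2 = 27/2. Minimum is 25/3 at row 1 (s_1 leaves); pivot element 3.
Divide row 1 by 3; eliminate column x_1 from the other rows.
In the new row 1, the s_1 entry is the old entry divided by the pivot: 1/3 = 1/3.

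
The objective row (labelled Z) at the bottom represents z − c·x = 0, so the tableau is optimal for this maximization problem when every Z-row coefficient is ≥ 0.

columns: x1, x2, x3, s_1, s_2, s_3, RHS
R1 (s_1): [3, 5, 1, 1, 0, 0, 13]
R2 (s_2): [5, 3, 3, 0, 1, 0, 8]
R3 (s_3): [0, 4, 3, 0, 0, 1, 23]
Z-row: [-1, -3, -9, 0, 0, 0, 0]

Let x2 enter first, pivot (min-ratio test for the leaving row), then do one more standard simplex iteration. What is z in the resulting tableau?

17/2

Ratio test on column x2 — row 1: 13/5 = 13/5; row 2: 8/3 = 8/3; row 3: 23/4 = 23/4. Minimum is 13/5 at row 1 (s_1 leaves); pivot element 5.
Pivot on row 1; the Z-row RHS becomes 0 − (-3)·(13/5) = 39/5.
Next entering variable (most negative Z-row entry -42/5): x3.
Ratio test on column x3 — row 1: (13/5)/(1/5) = 13; row 2: (1/5)/(12/5) = 1/12; row 3: (63/5)/(11/5) = 63/11. Minimum is 1/12 at row 2 (s_2 leaves); pivot element 12/5.
After the second pivot the Z-row RHS is 39/5 − (-42/5)·(1/12) = 17/2.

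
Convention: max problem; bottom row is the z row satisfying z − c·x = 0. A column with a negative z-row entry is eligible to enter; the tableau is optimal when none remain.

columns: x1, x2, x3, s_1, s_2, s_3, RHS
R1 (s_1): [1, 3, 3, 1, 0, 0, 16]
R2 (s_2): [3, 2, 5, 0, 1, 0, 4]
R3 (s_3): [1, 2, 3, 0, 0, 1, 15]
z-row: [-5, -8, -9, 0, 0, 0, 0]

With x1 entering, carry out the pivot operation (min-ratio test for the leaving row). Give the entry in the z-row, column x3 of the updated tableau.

-2/3

Ratio test on column x1 — row 1: 16/1 = 16; row 2: 4/3 = 4/3; row 3: 15/1 = 15. Minimum is 4/3 at row 2 (s_2 leaves); pivot element 3.
Divide row 2 by 3; eliminate column x1 from the other rows.
z-row update in column x3: -9 − (-5)·(5/3) = -2/3.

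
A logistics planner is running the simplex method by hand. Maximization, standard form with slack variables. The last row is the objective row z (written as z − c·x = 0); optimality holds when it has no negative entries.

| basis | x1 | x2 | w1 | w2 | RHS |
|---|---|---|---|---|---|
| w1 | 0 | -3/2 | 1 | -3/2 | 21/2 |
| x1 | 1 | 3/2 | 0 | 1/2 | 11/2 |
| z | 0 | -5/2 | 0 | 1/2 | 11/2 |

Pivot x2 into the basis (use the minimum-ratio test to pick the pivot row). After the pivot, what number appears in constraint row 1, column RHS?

16

Ratio test on column x2 — row 1: entry -3/2 ≤ 0; row 2: (11/2)/(3/2) = 11/3. Minimum is 11/3 at row 2 (x1 leaves); pivot element 3/2.
Divide row 2 by 3/2; eliminate column x2 from the other rows.
Row 1 update in column RHS: 21/2 − (-3/2)·(11/3) = 16.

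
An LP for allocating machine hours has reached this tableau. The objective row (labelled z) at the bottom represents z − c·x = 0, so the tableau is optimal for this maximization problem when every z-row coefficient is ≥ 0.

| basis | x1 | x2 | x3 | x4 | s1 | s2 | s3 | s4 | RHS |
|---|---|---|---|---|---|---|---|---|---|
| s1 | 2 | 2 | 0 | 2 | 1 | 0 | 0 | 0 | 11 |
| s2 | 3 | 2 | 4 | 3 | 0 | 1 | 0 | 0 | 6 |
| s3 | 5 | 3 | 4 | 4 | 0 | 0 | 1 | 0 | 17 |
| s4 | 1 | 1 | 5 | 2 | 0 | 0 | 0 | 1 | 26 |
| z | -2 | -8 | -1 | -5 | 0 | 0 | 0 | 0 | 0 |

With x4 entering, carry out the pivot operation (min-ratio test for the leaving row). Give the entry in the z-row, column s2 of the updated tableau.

5/3

Ratio test on column x4 — row 1: 11/2 = 11/2; row 2: 6/3 = 2; row 3: 17/4 = 17/4; row 4: 26/2 = 13. Minimum is 2 at row 2 (s2 leaves); pivot element 3.
Divide row 2 by 3; eliminate column x4 from the other rows.
z-row update in column s2: 0 − (-5)·(1/3) = 5/3.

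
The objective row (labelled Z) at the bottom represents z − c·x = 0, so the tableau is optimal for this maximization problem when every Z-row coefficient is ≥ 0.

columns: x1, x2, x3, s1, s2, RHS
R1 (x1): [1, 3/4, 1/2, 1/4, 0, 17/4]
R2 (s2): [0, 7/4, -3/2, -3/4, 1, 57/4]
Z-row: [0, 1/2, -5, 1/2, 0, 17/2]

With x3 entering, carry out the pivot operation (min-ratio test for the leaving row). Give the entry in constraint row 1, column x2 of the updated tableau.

Ratio test on column x3 — row 1: (17/4)/(1/2) = 17/2; row 2: entry -3/2 ≤ 0. Minimum is 17/2 at row 1 (x1 leaves); pivot element 1/2.
Divide row 1 by 1/2; eliminate column x3 from the other rows.
In the new row 1, the x2 entry is the old entry divided by the pivot: (3/4)/(1/2) = 3/2.

3/2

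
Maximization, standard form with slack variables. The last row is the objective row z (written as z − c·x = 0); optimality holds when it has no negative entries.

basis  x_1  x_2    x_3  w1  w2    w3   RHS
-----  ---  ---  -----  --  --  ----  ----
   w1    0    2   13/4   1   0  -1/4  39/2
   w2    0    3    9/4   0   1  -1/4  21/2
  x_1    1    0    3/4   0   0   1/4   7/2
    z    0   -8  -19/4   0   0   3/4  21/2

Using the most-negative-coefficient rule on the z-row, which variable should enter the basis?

x_2

Negative z-row entries: x_2: -8, x_3: -19/4.
The most negative is -8 in column x_2, so x_2 enters.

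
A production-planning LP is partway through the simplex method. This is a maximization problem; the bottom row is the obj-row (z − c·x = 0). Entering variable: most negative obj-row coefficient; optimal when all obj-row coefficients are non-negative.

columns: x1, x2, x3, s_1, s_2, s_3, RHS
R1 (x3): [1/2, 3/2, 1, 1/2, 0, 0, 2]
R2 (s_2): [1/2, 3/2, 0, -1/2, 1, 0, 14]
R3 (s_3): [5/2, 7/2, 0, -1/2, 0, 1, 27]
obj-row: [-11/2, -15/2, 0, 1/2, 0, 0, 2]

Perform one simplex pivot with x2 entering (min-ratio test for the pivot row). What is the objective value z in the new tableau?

Ratio test on column x2 — row 1: 2/(3/2) = 4/3; row 2: 14/(3/2) = 28/3; row 3: 27/(7/2) = 54/7. Minimum is 4/3 at row 1 (x3 leaves); pivot element 3/2.
Pivot on row 1; the obj-row RHS becomes 2 − (-15/2)·(4/3) = 12.

12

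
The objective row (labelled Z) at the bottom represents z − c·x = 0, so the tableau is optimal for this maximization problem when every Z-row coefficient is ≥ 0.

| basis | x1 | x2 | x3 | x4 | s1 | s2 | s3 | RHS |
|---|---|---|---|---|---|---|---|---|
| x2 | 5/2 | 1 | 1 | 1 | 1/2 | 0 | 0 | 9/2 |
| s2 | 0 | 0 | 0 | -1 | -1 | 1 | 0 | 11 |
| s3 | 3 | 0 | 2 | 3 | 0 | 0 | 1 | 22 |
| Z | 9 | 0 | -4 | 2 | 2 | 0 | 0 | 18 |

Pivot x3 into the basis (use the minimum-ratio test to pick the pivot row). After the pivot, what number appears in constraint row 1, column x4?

1

Ratio test on column x3 — row 1: (9/2)/1 = 9/2; row 2: entry 0 ≤ 0; row 3: 22/2 = 11. Minimum is 9/2 at row 1 (x2 leaves); pivot element 1.
Divide row 1 by 1; eliminate column x3 from the other rows.
In the new row 1, the x4 entry is the old entry divided by the pivot: 1/1 = 1.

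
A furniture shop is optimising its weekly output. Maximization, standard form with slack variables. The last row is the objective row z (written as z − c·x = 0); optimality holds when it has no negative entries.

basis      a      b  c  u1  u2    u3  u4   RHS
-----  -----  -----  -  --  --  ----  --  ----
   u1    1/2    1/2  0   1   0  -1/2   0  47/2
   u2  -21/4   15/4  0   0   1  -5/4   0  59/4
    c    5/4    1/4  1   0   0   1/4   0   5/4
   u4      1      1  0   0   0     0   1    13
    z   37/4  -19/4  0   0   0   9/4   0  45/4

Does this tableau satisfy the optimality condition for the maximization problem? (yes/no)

no

The z-row has a negative entry -19/4 in column b, so it is not optimal.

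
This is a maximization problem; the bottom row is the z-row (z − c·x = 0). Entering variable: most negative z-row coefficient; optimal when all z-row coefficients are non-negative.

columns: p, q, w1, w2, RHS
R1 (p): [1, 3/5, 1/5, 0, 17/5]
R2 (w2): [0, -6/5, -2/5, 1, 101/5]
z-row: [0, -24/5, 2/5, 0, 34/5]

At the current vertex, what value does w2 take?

101/5

w2 is basic (row 2); its value is the RHS of that row, 101/5.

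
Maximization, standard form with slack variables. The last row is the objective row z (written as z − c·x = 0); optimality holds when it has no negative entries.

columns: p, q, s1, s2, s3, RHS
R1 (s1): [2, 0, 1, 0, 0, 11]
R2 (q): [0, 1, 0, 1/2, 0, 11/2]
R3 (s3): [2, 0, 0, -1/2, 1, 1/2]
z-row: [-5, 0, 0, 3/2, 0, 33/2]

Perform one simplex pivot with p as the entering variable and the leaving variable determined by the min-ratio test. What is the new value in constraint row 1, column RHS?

21/2

Ratio test on column p — row 1: 11/2 = 11/2; row 2: entry 0 ≤ 0; row 3: (1/2)/2 = 1/4. Minimum is 1/4 at row 3 (s3 leaves); pivot element 2.
Divide row 3 by 2; eliminate column p from the other rows.
Row 1 update in column RHS: 11 − 2·(1/4) = 21/2.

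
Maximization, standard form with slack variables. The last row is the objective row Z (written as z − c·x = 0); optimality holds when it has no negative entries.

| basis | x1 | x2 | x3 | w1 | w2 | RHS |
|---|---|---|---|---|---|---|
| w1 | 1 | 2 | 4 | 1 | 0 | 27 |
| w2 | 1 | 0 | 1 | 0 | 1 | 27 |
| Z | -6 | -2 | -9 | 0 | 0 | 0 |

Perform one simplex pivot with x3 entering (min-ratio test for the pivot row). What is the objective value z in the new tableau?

243/4

Ratio test on column x3 — row 1: 27/4 = 27/4; row 2: 27/1 = 27. Minimum is 27/4 at row 1 (w1 leaves); pivot element 4.
Pivot on row 1; the Z-row RHS becomes 0 − (-9)·(27/4) = 243/4.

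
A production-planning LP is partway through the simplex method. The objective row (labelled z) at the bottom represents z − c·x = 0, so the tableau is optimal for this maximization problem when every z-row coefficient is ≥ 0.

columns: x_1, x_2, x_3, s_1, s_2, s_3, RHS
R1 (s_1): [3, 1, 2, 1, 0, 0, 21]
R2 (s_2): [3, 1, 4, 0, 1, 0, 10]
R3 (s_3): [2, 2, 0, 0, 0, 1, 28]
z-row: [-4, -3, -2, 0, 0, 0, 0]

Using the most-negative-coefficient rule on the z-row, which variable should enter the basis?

Negative z-row entries: x_1: -4, x_2: -3, x_3: -2.
The most negative is -4 in column x_1, so x_1 enters.

x_1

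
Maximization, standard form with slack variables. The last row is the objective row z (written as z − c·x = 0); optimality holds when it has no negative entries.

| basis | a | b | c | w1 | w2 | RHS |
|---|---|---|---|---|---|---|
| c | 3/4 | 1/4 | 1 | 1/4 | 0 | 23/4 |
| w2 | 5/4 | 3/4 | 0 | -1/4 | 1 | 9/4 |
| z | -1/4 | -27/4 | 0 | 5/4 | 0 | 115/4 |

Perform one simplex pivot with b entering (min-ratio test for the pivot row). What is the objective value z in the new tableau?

Ratio test on column b — row 1: (23/4)/(1/4) = 23; row 2: (9/4)/(3/4) = 3. Minimum is 3 at row 2 (w2 leaves); pivot element 3/4.
Pivot on row 2; the z-row RHS becomes 115/4 − (-27/4)·3 = 49.

49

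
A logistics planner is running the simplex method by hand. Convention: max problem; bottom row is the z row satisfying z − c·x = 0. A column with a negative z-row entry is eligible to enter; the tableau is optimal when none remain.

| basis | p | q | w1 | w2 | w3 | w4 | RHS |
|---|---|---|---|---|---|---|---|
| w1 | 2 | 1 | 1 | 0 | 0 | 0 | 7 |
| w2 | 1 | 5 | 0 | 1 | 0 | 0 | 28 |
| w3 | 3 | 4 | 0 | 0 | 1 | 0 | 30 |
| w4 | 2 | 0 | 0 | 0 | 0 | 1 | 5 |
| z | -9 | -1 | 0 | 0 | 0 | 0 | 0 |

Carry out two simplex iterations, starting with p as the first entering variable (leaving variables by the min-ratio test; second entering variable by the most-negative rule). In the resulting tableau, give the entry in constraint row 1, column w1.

Ratio test on column p — row 1: 7/2 = 7/2; row 2: 28/1 = 28; row 3: 30/3 = 10; row 4: 5/2 = 5/2. Minimum is 5/2 at row 4 (w4 leaves); pivot element 2.
Divide row 4 by 2; eliminate column p from the other rows.
Second iteration: most negative z-row entry is -1 in column q, so q enters.
Ratio test on column q — row 1: 2/1 = 2; row 2: (51/2)/5 = 51/10; row 3: (45/2)/4 = 45/8; row 4: entry 0 ≤ 0. Minimum is 2 at row 1 (w1 leaves); pivot element 1.
Divide row 1 by 1; eliminate column q from the other rows.
After both pivots, the entry at constraint row 1, column w1 is 1.

1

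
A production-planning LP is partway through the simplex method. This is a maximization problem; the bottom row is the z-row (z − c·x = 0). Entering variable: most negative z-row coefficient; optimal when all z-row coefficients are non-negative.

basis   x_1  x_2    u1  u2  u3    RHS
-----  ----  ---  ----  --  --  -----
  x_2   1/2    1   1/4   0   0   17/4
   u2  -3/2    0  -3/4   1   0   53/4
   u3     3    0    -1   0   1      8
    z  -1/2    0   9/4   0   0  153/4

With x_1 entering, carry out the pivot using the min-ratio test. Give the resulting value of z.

475/12

Ratio test on column x_1 — row 1: (17/4)/(1/2) = 17/2; row 2: entry -3/2 ≤ 0; row 3: 8/3 = 8/3. Minimum is 8/3 at row 3 (u3 leaves); pivot element 3.
Pivot on row 3; the z-row RHS becomes 153/4 − (-1/2)·(8/3) = 475/12.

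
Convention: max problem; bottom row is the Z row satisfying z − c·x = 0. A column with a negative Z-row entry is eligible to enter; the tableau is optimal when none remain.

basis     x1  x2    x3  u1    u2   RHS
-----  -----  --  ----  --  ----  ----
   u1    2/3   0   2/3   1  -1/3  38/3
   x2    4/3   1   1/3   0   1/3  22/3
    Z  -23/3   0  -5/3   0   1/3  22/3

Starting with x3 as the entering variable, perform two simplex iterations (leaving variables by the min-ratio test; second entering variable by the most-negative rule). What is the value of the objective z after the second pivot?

45

Ratio test on column x3 — row 1: (38/3)/(2/3) = 19; row 2: (22/3)/(1/3) = 22. Minimum is 19 at row 1 (u1 leaves); pivot element 2/3.
Pivot on row 1; the Z-row RHS becomes 22/3 − (-5/3)·19 = 39.
Next entering variable (most negative Z-row entry -6): x1.
Ratio test on column x1 — row 1: 19/1 = 19; row 2: 1/1 = 1. Minimum is 1 at row 2 (x2 leaves); pivot element 1.
After the second pivot the Z-row RHS is 39 − (-6)·1 = 45.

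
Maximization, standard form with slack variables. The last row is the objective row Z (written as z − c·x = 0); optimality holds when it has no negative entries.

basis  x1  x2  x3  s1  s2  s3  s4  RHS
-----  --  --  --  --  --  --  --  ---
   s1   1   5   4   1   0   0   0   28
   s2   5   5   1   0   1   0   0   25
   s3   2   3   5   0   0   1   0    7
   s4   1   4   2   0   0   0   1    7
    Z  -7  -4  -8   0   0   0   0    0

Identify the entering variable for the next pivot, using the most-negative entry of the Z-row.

Negative Z-row entries: x1: -7, x2: -4, x3: -8.
The most negative is -8 in column x3, so x3 enters.

x3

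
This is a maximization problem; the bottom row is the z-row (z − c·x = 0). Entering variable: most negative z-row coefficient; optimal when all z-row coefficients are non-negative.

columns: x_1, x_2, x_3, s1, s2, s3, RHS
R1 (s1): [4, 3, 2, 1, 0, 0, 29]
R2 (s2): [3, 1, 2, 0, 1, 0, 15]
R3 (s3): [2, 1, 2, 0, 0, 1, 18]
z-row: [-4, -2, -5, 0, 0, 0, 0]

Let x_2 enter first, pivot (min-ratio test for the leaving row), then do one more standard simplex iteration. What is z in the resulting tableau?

34

Ratio test on column x_2 — row 1: 29/3 = 29/3; row 2: 15/1 = 15; row 3: 18/1 = 18. Minimum is 29/3 at row 1 (s1 leaves); pivot element 3.
Pivot on row 1; the z-row RHS becomes 0 − (-2)·(29/3) = 58/3.
Next entering variable (most negative z-row entry -11/3): x_3.
Ratio test on column x_3 — row 1: (29/3)/(2/3) = 29/2; row 2: (16/3)/(4/3) = 4; row 3: (25/3)/(4/3) = 25/4. Minimum is 4 at row 2 (s2 leaves); pivot element 4/3.
After the second pivot the z-row RHS is 58/3 − (-11/3)·4 = 34.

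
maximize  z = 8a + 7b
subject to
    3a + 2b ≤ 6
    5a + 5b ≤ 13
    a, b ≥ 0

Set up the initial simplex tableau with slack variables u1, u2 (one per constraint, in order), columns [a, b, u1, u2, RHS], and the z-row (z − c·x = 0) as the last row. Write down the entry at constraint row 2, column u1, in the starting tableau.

0

Slack u1 belongs to constraint 1; its column is the unit vector e_1, so the entry in row 2 is 0.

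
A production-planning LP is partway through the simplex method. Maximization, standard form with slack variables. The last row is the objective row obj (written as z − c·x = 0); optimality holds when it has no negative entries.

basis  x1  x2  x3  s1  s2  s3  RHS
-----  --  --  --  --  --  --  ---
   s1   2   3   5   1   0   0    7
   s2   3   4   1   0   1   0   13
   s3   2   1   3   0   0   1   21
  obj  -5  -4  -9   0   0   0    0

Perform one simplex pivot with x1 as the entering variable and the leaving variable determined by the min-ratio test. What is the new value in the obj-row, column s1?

5/2

Ratio test on column x1 — row 1: 7/2 = 7/2; row 2: 13/3 = 13/3; row 3: 21/2 = 21/2. Minimum is 7/2 at row 1 (s1 leaves); pivot element 2.
Divide row 1 by 2; eliminate column x1 from the other rows.
obj-row update in column s1: 0 − (-5)·(1/2) = 5/2.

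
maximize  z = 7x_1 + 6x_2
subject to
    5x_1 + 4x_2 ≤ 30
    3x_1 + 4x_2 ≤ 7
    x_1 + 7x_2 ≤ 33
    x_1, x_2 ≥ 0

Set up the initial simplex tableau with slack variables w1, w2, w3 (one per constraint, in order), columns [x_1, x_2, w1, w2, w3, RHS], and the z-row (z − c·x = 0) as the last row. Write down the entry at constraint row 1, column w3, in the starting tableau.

Slack w3 belongs to constraint 3; its column is the unit vector e_3, so the entry in row 1 is 0.

0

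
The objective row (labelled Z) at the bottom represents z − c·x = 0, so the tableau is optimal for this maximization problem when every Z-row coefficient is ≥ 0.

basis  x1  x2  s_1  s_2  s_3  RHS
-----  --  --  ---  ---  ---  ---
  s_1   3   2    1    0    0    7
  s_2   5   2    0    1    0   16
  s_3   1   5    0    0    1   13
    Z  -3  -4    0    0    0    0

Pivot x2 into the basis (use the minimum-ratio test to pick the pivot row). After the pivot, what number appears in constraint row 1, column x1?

13/5

Ratio test on column x2 — row 1: 7/2 = 7/2; row 2: 16/2 = 8; row 3: 13/5 = 13/5. Minimum is 13/5 at row 3 (s_3 leaves); pivot element 5.
Divide row 3 by 5; eliminate column x2 from the other rows.
Row 1 update in column x1: 3 − 2·(1/5) = 13/5.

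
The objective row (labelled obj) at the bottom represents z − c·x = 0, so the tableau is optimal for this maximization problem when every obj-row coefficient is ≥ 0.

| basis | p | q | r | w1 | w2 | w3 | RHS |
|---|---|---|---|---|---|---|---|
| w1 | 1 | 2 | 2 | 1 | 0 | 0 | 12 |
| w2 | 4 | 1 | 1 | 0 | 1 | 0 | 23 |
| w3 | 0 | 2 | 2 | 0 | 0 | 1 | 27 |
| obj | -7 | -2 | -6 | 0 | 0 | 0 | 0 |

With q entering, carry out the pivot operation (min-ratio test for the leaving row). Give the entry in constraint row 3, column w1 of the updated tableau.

Ratio test on column q — row 1: 12/2 = 6; row 2: 23/1 = 23; row 3: 27/2 = 27/2. Minimum is 6 at row 1 (w1 leaves); pivot element 2.
Divide row 1 by 2; eliminate column q from the other rows.
Row 3 update in column w1: 0 − 2·(1/2) = -1.

-1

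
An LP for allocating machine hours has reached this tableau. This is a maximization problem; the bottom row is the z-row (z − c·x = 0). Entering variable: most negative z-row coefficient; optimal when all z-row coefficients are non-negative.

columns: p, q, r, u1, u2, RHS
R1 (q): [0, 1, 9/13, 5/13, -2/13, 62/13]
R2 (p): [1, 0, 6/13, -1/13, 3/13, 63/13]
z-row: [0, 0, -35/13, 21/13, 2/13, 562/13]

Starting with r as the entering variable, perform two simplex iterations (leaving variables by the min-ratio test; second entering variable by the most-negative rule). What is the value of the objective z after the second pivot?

64

Ratio test on column r — row 1: (62/13)/(9/13) = 62/9; row 2: (63/13)/(6/13) = 21/2. Minimum is 62/9 at row 1 (q leaves); pivot element 9/13.
Pivot on row 1; the z-row RHS becomes 562/13 − (-35/13)·(62/9) = 556/9.
Next entering variable (most negative z-row entry -4/9): u2.
Ratio test on column u2 — row 1: entry -2/9 ≤ 0; row 2: (5/3)/(1/3) = 5. Minimum is 5 at row 2 (p leaves); pivot element 1/3.
After the second pivot the z-row RHS is 556/9 − (-4/9)·5 = 64.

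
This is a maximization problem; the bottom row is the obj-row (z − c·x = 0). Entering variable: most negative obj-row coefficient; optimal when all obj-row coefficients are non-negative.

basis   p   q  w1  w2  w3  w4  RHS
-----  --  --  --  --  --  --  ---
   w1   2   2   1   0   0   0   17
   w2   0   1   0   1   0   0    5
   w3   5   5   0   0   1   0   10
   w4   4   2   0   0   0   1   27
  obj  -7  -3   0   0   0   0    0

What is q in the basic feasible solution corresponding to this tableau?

0

q is not in the basis, so in the current basic feasible solution q = 0.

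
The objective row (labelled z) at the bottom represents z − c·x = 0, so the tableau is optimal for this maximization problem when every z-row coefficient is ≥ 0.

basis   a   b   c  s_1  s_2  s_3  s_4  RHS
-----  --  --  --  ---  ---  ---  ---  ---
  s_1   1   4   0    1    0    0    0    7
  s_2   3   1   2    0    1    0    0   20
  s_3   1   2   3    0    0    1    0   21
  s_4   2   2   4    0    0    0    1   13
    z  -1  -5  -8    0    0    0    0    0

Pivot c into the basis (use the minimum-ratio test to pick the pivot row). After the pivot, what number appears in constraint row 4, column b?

Ratio test on column c — row 1: entry 0 ≤ 0; row 2: 20/2 = 10; row 3: 21/3 = 7; row 4: 13/4 = 13/4. Minimum is 13/4 at row 4 (s_4 leaves); pivot element 4.
Divide row 4 by 4; eliminate column c from the other rows.
In the new row 4, the b entry is the old entry divided by the pivot: 2/4 = 1/2.

1/2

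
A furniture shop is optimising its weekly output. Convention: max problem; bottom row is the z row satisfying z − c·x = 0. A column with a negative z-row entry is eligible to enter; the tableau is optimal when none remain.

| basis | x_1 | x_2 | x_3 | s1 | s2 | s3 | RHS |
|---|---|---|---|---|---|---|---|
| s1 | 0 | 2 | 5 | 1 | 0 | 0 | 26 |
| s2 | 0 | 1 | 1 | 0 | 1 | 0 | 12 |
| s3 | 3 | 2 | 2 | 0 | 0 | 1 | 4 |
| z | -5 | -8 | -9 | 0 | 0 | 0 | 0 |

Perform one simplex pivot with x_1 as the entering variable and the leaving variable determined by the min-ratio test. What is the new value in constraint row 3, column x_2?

Ratio test on column x_1 — row 1: entry 0 ≤ 0; row 2: entry 0 ≤ 0; row 3: 4/3 = 4/3. Minimum is 4/3 at row 3 (s3 leaves); pivot element 3.
Divide row 3 by 3; eliminate column x_1 from the other rows.
In the new row 3, the x_2 entry is the old entry divided by the pivot: 2/3 = 2/3.

2/3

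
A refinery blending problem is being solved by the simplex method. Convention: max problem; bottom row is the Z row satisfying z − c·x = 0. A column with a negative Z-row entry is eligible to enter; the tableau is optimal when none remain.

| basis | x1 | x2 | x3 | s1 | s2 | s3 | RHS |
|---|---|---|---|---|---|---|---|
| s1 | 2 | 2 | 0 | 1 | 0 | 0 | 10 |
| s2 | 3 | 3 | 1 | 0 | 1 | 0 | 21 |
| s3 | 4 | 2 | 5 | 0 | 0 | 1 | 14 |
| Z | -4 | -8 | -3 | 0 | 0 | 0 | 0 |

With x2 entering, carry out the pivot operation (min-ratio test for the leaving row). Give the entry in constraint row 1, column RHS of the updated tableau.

Ratio test on column x2 — row 1: 10/2 = 5; row 2: 21/3 = 7; row 3: 14/2 = 7. Minimum is 5 at row 1 (s1 leaves); pivot element 2.
Divide row 1 by 2; eliminate column x2 from the other rows.
In the new row 1, the RHS entry is the old entry divided by the pivot: 10/2 = 5.

5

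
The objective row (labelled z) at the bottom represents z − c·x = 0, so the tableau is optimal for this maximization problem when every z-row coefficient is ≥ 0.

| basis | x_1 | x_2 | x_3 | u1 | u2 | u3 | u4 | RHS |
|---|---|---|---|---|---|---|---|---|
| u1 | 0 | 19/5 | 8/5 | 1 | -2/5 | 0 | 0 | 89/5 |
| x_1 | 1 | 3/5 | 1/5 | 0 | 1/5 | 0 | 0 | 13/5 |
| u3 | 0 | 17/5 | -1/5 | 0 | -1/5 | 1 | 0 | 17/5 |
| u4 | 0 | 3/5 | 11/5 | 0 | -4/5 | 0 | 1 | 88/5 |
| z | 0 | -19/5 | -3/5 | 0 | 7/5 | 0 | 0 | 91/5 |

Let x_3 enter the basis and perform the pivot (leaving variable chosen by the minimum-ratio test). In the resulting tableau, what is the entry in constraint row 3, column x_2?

38/11

Ratio test on column x_3 — row 1: (89/5)/(8/5) = 89/8; row 2: (13/5)/(1/5) = 13; row 3: entry -1/5 ≤ 0; row 4: (88/5)/(11/5) = 8. Minimum is 8 at row 4 (u4 leaves); pivot element 11/5.
Divide row 4 by 11/5; eliminate column x_3 from the other rows.
Row 3 update in column x_2: 17/5 − (-1/5)·(3/11) = 38/11.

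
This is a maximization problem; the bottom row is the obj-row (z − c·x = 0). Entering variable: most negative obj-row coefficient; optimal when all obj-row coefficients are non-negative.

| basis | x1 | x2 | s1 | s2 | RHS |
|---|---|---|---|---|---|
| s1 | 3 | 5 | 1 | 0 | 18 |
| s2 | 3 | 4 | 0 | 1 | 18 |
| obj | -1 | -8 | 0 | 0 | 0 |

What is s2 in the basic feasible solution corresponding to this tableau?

s2 is basic (row 2); its value is the RHS of that row, 18.

18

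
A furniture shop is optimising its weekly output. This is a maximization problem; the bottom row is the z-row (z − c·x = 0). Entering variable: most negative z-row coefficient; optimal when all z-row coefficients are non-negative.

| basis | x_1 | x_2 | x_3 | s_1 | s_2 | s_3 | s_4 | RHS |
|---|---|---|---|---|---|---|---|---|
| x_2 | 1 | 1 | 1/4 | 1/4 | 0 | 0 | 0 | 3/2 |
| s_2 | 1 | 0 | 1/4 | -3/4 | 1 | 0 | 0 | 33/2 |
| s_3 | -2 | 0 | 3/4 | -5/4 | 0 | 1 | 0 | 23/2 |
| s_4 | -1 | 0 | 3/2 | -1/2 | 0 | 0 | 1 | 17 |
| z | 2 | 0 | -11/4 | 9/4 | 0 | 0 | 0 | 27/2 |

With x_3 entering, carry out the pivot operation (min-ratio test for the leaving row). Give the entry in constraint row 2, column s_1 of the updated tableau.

Ratio test on column x_3 — row 1: (3/2)/(1/4) = 6; row 2: (33/2)/(1/4) = 66; row 3: (23/2)/(3/4) = 46/3; row 4: 17/(3/2) = 34/3. Minimum is 6 at row 1 (x_2 leaves); pivot element 1/4.
Divide row 1 by 1/4; eliminate column x_3 from the other rows.
Row 2 update in column s_1: -3/4 − (1/4)·1 = -1.

-1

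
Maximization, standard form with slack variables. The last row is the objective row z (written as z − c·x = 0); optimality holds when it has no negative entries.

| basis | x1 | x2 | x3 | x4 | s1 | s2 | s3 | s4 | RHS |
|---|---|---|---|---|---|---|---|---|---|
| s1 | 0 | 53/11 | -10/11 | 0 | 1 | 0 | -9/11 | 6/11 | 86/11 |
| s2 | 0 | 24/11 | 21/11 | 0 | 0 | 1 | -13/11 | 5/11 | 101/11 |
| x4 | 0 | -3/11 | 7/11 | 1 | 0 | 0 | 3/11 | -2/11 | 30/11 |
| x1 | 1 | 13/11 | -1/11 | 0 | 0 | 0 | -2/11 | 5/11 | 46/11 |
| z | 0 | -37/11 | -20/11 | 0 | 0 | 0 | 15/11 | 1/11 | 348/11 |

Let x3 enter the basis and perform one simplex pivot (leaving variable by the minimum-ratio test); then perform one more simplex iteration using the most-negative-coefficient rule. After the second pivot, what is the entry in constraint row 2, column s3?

Ratio test on column x3 — row 1: entry -10/11 ≤ 0; row 2: (101/11)/(21/11) = 101/21; row 3: (30/11)/(7/11) = 30/7; row 4: entry -1/11 ≤ 0. Minimum is 30/7 at row 3 (x4 leaves); pivot element 7/11.
Divide row 3 by 7/11; eliminate column x3 from the other rows.
Second iteration: most negative z-row entry is -29/7 in column x2, so x2 enters.
Ratio test on column x2 — row 1: (82/7)/(31/7) = 82/31; row 2: 1/3 = 1/3; row 3: entry -3/7 ≤ 0; row 4: (32/7)/(8/7) = 4. Minimum is 1/3 at row 2 (s2 leaves); pivot element 3.
Divide row 2 by 3; eliminate column x2 from the other rows.
After both pivots, the entry at constraint row 2, column s3 is -2/3.

-2/3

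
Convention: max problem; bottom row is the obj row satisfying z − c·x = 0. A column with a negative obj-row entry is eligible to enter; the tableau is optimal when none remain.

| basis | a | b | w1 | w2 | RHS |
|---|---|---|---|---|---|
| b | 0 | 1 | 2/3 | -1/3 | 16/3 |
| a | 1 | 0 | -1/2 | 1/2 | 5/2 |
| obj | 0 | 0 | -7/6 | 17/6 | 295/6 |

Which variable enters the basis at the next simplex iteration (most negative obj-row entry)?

w1

Negative obj-row entries: w1: -7/6.
The most negative is -7/6 in column w1, so w1 enters.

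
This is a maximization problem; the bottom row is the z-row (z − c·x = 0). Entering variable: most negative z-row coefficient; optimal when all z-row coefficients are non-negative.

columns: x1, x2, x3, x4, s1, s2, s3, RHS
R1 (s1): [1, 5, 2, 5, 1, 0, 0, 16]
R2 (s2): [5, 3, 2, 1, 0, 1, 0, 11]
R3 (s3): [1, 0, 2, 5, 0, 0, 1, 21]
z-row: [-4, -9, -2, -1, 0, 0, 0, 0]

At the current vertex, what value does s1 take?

16

s1 is basic (row 1); its value is the RHS of that row, 16.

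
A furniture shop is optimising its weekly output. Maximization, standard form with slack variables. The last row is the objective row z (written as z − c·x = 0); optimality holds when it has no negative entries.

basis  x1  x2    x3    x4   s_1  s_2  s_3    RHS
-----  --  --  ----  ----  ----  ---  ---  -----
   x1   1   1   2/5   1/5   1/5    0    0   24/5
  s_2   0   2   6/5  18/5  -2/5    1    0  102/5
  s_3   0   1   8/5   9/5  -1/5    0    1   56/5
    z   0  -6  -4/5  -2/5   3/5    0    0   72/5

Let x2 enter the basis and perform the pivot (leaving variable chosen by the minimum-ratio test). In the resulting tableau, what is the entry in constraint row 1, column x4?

1/5

Ratio test on column x2 — row 1: (24/5)/1 = 24/5; row 2: (102/5)/2 = 51/5; row 3: (56/5)/1 = 56/5. Minimum is 24/5 at row 1 (x1 leaves); pivot element 1.
Divide row 1 by 1; eliminate column x2 from the other rows.
In the new row 1, the x4 entry is the old entry divided by the pivot: (1/5)/1 = 1/5.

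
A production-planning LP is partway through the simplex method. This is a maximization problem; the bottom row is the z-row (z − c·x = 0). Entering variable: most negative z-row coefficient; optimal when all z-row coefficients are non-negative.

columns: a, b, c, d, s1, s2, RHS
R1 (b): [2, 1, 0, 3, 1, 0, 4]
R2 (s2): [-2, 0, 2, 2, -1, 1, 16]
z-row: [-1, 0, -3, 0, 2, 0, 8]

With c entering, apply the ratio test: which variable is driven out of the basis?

Column c entries and ratios — b: 0 ≤ 0, skip; s2: 16/2 = 8.
Smallest ratio is 8 in the row of s2, so s2 leaves.

s2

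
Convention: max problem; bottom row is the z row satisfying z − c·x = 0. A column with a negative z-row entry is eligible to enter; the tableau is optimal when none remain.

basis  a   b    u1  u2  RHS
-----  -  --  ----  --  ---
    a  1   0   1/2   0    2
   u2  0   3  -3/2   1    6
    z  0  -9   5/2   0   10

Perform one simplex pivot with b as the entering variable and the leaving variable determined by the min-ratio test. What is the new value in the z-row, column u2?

Ratio test on column b — row 1: entry 0 ≤ 0; row 2: 6/3 = 2. Minimum is 2 at row 2 (u2 leaves); pivot element 3.
Divide row 2 by 3; eliminate column b from the other rows.
z-row update in column u2: 0 − (-9)·(1/3) = 3.

3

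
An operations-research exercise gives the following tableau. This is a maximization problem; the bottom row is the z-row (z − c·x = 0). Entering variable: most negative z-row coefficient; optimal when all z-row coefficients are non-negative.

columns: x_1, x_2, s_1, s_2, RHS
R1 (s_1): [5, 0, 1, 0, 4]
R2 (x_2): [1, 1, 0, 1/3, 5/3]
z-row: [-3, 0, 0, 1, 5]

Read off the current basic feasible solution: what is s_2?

0

s_2 is not in the basis, so in the current basic feasible solution s_2 = 0.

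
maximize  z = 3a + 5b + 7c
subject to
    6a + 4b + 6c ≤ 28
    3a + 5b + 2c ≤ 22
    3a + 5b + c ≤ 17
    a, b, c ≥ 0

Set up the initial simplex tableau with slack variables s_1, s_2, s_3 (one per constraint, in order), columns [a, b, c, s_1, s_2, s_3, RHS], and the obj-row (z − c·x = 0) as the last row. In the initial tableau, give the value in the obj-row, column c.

The obj-row carries the negated objective coefficients: the c entry is -7.

-7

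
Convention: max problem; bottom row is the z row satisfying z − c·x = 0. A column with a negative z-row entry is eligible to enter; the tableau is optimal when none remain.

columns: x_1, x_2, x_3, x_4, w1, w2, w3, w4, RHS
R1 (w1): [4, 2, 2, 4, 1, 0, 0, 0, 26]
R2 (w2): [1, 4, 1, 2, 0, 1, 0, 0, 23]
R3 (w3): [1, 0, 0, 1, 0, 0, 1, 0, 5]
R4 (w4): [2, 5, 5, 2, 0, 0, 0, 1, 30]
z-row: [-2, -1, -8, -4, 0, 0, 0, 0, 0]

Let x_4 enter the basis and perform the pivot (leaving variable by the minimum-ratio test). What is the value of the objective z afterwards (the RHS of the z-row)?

20

Ratio test on column x_4 — row 1: 26/4 = 13/2; row 2: 23/2 = 23/2; row 3: 5/1 = 5; row 4: 30/2 = 15. Minimum is 5 at row 3 (w3 leaves); pivot element 1.
Pivot on row 3; the z-row RHS becomes 0 − (-4)·5 = 20.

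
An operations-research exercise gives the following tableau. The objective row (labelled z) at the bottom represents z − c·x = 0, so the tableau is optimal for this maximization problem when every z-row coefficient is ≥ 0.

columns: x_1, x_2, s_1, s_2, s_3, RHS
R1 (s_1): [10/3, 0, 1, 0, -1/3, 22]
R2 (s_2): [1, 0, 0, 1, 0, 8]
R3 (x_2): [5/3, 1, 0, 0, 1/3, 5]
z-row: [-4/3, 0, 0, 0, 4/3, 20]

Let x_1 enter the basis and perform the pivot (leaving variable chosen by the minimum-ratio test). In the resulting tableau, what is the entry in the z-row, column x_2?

4/5

Ratio test on column x_1 — row 1: 22/(10/3) = 33/5; row 2: 8/1 = 8; row 3: 5/(5/3) = 3. Minimum is 3 at row 3 (x_2 leaves); pivot element 5/3.
Divide row 3 by 5/3; eliminate column x_1 from the other rows.
z-row update in column x_2: 0 − (-4/3)·(3/5) = 4/5.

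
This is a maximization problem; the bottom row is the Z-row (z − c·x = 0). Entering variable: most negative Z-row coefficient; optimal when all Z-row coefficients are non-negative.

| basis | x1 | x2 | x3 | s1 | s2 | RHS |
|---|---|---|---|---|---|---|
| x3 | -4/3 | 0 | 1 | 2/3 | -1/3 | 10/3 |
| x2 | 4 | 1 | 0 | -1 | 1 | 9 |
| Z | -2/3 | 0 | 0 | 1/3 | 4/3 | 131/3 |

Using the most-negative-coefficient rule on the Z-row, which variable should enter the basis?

x1

Negative Z-row entries: x1: -2/3.
The most negative is -2/3 in column x1, so x1 enters.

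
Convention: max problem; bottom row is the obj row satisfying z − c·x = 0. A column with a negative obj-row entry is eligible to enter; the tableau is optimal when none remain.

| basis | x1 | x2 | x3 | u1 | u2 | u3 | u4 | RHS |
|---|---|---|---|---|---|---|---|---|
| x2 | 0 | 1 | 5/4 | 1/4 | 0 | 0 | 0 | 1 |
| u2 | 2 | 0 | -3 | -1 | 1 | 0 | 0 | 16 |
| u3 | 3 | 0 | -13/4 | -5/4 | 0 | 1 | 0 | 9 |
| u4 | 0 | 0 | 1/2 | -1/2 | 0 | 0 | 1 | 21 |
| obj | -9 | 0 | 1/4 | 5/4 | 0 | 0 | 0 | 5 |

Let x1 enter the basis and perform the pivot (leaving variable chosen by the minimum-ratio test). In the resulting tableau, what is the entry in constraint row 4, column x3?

1/2

Ratio test on column x1 — row 1: entry 0 ≤ 0; row 2: 16/2 = 8; row 3: 9/3 = 3; row 4: entry 0 ≤ 0. Minimum is 3 at row 3 (u3 leaves); pivot element 3.
Divide row 3 by 3; eliminate column x1 from the other rows.
Row 4 update in column x3: 1/2 − 0·(-13/12) = 1/2.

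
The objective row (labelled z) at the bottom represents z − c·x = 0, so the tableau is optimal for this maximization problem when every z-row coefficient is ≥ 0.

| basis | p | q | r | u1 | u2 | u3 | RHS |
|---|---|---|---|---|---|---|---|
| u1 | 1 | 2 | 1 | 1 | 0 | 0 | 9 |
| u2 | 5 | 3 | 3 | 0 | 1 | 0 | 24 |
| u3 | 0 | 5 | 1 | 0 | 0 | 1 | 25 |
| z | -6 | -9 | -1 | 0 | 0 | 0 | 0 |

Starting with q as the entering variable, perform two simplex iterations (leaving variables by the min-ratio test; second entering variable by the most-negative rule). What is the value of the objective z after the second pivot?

45

Ratio test on column q — row 1: 9/2 = 9/2; row 2: 24/3 = 8; row 3: 25/5 = 5. Minimum is 9/2 at row 1 (u1 leaves); pivot element 2.
Pivot on row 1; the z-row RHS becomes 0 − (-9)·(9/2) = 81/2.
Next entering variable (most negative z-row entry -3/2): p.
Ratio test on column p — row 1: (9/2)/(1/2) = 9; row 2: (21/2)/(7/2) = 3; row 3: entry -5/2 ≤ 0. Minimum is 3 at row 2 (u2 leaves); pivot element 7/2.
After the second pivot the z-row RHS is 81/2 − (-3/2)·3 = 45.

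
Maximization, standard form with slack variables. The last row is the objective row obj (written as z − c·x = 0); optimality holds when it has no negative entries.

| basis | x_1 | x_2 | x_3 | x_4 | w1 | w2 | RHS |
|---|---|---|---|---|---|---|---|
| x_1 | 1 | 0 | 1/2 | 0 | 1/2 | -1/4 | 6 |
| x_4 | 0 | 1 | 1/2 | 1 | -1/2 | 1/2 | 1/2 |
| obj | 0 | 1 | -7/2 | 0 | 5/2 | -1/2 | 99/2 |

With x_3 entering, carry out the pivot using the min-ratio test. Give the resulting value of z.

Ratio test on column x_3 — row 1: 6/(1/2) = 12; row 2: (1/2)/(1/2) = 1. Minimum is 1 at row 2 (x_4 leaves); pivot element 1/2.
Pivot on row 2; the obj-row RHS becomes 99/2 − (-7/2)·1 = 53.

53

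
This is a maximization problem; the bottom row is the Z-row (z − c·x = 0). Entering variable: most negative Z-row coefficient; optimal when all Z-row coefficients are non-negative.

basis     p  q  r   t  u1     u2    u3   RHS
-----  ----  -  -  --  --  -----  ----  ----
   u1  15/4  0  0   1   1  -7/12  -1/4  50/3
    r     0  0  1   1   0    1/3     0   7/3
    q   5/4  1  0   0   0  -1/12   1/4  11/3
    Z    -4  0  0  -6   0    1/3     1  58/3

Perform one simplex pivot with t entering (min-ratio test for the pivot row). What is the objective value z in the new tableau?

Ratio test on column t — row 1: (50/3)/1 = 50/3; row 2: (7/3)/1 = 7/3; row 3: entry 0 ≤ 0. Minimum is 7/3 at row 2 (r leaves); pivot element 1.
Pivot on row 2; the Z-row RHS becomes 58/3 − (-6)·(7/3) = 100/3.

100/3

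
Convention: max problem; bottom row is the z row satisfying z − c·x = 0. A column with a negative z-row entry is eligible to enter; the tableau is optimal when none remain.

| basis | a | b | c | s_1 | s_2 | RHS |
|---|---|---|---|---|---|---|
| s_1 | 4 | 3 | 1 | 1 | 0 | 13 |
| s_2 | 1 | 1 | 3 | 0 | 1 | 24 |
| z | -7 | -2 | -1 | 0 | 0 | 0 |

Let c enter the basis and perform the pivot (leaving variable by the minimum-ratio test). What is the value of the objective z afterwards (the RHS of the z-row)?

Ratio test on column c — row 1: 13/1 = 13; row 2: 24/3 = 8. Minimum is 8 at row 2 (s_2 leaves); pivot element 3.
Pivot on row 2; the z-row RHS becomes 0 − (-1)·8 = 8.

8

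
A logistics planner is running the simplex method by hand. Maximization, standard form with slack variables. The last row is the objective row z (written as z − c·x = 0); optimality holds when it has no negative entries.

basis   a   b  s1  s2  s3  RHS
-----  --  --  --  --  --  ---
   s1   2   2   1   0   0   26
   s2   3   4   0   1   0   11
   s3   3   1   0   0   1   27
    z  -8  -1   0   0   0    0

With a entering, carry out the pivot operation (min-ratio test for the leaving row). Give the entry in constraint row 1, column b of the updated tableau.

Ratio test on column a — row 1: 26/2 = 13; row 2: 11/3 = 11/3; row 3: 27/3 = 9. Minimum is 11/3 at row 2 (s2 leaves); pivot element 3.
Divide row 2 by 3; eliminate column a from the other rows.
Row 1 update in column b: 2 − 2·(4/3) = -2/3.

-2/3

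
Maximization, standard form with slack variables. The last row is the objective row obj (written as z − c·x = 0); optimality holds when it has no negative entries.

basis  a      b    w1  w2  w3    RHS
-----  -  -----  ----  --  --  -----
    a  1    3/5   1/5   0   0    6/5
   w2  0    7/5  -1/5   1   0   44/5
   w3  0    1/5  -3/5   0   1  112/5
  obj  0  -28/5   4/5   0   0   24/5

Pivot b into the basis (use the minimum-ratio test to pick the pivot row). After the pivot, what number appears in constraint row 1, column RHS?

2

Ratio test on column b — row 1: (6/5)/(3/5) = 2; row 2: (44/5)/(7/5) = 44/7; row 3: (112/5)/(1/5) = 112. Minimum is 2 at row 1 (a leaves); pivot element 3/5.
Divide row 1 by 3/5; eliminate column b from the other rows.
In the new row 1, the RHS entry is the old entry divided by the pivot: (6/5)/(3/5) = 2.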